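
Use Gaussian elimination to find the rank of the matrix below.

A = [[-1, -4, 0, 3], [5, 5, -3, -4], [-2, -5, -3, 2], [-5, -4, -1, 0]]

Row reduction:
R2 <- R2 - (-5)*R1:  [   0  -15   -3   11 ]
R3 <- R3 - (2)*R1:  [  0   3  -3  -4 ]
R4 <- R4 - (5)*R1:  [   0   16   -1  -15 ]
R3 <- R3 - (-1/5)*R2:  [     0      0  -18/5   -9/5 ]
R4 <- R4 - (-16/15)*R2:  [      0       0   -21/5  -49/15 ]
R4 <- R4 - (7/6)*R3:  [    0     0     0  -7/6 ]
Row echelon form:
[ -1   -4      0     3 ]
[  0  -15     -3    11 ]
[  0    0  -18/5  -9/5 ]
[  0    0      0  -7/6 ]
Nonzero rows / pivot columns: 4

rank(A) = 4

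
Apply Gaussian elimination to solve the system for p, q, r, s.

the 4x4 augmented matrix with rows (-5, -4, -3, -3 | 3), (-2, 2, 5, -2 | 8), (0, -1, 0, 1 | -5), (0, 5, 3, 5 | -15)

(1, 1, 0, -4)

Forward elimination on [A|b]:
R2 <- R2 - (2/5)*R1:  [    0  18/5  31/5  -4/5  34/5 ]
R3 <- R3 - (-5/18)*R2:  [     0      0  31/18    7/9  -28/9 ]
R4 <- R4 - (25/18)*R2:  [       0        0  -101/18     55/9   -220/9 ]
R4 <- R4 - (-101/31)*R3:  [        0         0         0    268/31  -1072/31 ]
Row echelon form:
[ -5    -4     -3      -3  |         3 ]
[  0  18/5   31/5    -4/5  |      34/5 ]
[  0     0  31/18     7/9  |     -28/9 ]
[  0     0      0  268/31  |  -1072/31 ]
Back-substitution:
s = (-1072/31) / (268/31) = -4
r = (-28/9 - (7/9)*(-4)) / (31/18) = 0
q = (34/5 - (31/5)*(0) - (-4/5)*(-4)) / (18/5) = 1
p = (3 - (-4)*(1) - (-3)*(0) - (-3)*(-4)) / -5 = 1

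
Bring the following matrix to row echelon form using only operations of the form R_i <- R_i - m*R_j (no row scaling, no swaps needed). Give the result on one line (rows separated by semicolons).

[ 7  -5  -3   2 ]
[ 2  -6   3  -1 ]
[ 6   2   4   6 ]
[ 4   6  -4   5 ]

REF = [7 -5 -3 2; 0 -32/7 27/7 -11/7; 0 0 95/8 17/8; 0 0 0 -11/95]

Forward elimination:
R2 <- R2 - (2/7)*R1:  [     0  -32/7   27/7  -11/7 ]
R3 <- R3 - (6/7)*R1:  [    0  44/7  46/7  30/7 ]
R4 <- R4 - (4/7)*R1:  [     0   62/7  -16/7   27/7 ]
R3 <- R3 - (-11/8)*R2:  [    0     0  95/8  17/8 ]
R4 <- R4 - (-31/16)*R2:  [     0      0  83/16  13/16 ]
R4 <- R4 - (83/190)*R3:  [      0       0       0  -11/95 ]
Row echelon form:
[ 7     -5    -3       2 ]
[ 0  -32/7  27/7   -11/7 ]
[ 0      0  95/8    17/8 ]
[ 0      0     0  -11/95 ]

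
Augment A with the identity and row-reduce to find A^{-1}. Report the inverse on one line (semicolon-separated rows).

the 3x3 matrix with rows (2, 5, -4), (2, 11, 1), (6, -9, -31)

Gauss-Jordan on [A | I]:
R1 <- (1/2)*R1:  [   1  5/2   -2  |  1/2    0    0 ]
R2 <- R2 - (2)*R1:  [  0   6   5  |  -1   1   0 ]
R3 <- R3 - (6)*R1:  [   0  -24  -19  |   -3    0    1 ]
R2 <- (1/6)*R2:  [    0     1   5/6  |  -1/6   1/6     0 ]
R1 <- R1 - (5/2)*R2:  [      1       0  -49/12  |   11/12   -5/12       0 ]
R3 <- R3 - (-24)*R2:  [  0   0   1  |  -7   4   1 ]
R1 <- R1 - (-49/12)*R3:  [      1       0       0  |   -83/3  191/12   49/12 ]
R2 <- R2 - (5/6)*R3:  [     0      1      0  |   17/3  -19/6   -5/6 ]
Right block of [I | A^{-1}] is the inverse:
[ -83/3  191/12  49/12 ]
[  17/3   -19/6   -5/6 ]
[    -7       4      1 ]

inverse = [-83/3 191/12 49/12; 17/3 -19/6 -5/6; -7 4 1]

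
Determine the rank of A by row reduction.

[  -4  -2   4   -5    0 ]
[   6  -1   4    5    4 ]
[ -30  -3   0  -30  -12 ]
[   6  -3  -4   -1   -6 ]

Row reduction:
R2 <- R2 - (-3/2)*R1:  [    0    -4    10  -5/2     4 ]
R3 <- R3 - (15/2)*R1:  [    0    12   -30  15/2   -12 ]
R4 <- R4 - (-3/2)*R1:  [     0     -6      2  -17/2     -6 ]
R3 <- R3 - (-3)*R2:  [ 0  0  0  0  0 ]
R4 <- R4 - (3/2)*R2:  [     0      0    -13  -19/4    -12 ]
R3 <-> R4   (pivot in column 3 was zero)
[ -4  -2    4     -5    0 ]
[  0  -4   10   -5/2    4 ]
[  0   0  -13  -19/4  -12 ]
[  0   0    0      0    0 ]
Row echelon form:
[ -4  -2    4     -5    0 ]
[  0  -4   10   -5/2    4 ]
[  0   0  -13  -19/4  -12 ]
[  0   0    0      0    0 ]
Nonzero rows / pivot columns: 3

rank(A) = 3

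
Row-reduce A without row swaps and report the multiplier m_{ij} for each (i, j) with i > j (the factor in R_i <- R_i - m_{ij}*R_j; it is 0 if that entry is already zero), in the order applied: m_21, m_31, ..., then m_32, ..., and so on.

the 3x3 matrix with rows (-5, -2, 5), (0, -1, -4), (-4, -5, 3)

multipliers: 0, 4/5, 17/5

Forward elimination:
R2: entry in column 1 is already 0 -> m_{21} = 0 (no row operation needed)
R3 <- R3 - (4/5)*R1:  [     0  -17/5     -1 ]
R3 <- R3 - (17/5)*R2:  [    0     0  63/5 ]
Multipliers (in order of application): m_{21} = 0, m_{31} = 4/5, m_{32} = 17/5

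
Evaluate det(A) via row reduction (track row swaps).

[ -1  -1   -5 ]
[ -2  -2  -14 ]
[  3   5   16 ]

det(A) = -8

Forward elimination:
R2 <- R2 - (2)*R1:  [  0   0  -4 ]
R3 <- R3 - (-3)*R1:  [ 0  2  1 ]
R2 <-> R3   (pivot in column 2 was zero)
[ -1  -1  -5 ]
[  0   2   1 ]
[  0   0  -4 ]
Upper-triangular form:
[ -1  -1  -5 ]
[  0   2   1 ]
[  0   0  -4 ]
det(A) = (-1)^1 * (-1) * (2) * (-4) = -8  (1 row swap -> sign -1)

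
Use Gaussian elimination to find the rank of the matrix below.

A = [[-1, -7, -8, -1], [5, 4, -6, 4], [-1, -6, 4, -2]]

rank(A) = 3

Row reduction:
R2 <- R2 - (-5)*R1:  [   0  -31  -46   -1 ]
R3 <- R3 - (1)*R1:  [  0   1  12  -1 ]
R3 <- R3 - (-1/31)*R2:  [      0       0  326/31  -32/31 ]
Row echelon form:
[ -1   -7      -8      -1 ]
[  0  -31     -46      -1 ]
[  0    0  326/31  -32/31 ]
Nonzero rows / pivot columns: 3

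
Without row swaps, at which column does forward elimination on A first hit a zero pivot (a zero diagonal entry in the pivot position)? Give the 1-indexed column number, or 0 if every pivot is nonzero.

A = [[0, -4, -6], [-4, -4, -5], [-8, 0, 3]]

Naive forward elimination:
Pivot entry (1,1) is zero but row 2 has -4 in column 1 -> naive elimination stops; a row interchange (e.g. R1 <-> R2) would be required here.

first zero-pivot column = 1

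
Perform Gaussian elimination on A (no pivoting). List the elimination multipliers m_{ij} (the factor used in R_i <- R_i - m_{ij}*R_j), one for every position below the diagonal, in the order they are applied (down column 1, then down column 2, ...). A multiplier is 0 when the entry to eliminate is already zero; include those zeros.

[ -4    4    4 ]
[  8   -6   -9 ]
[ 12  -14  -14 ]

multipliers: -2, -3, -1

Forward elimination:
R2 <- R2 - (-2)*R1:  [  0   2  -1 ]
R3 <- R3 - (-3)*R1:  [  0  -2  -2 ]
R3 <- R3 - (-1)*R2:  [  0   0  -3 ]
Multipliers (in order of application): m_{21} = -2, m_{31} = -3, m_{32} = -1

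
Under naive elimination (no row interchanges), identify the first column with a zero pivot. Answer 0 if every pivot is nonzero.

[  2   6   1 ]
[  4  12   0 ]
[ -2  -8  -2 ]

first zero-pivot column = 2

Naive forward elimination:
R2 <- R2 - (2)*R1:  [  0   0  -2 ]
R3 <- R3 - (-1)*R1:  [  0  -2  -1 ]
Matrix at this point:
[ 2   6   1 ]
[ 0   0  -2 ]
[ 0  -2  -1 ]
Pivot entry (2,2) is zero but row 3 has -2 in column 2 -> naive elimination stops; a row interchange (e.g. R2 <-> R3) would be required here.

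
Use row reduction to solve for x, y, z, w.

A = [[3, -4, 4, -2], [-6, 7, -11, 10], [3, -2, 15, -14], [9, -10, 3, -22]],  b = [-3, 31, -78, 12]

(1, -4, -5, 1)

Forward elimination on [A|b]:
R2 <- R2 - (-2)*R1:  [  0  -1  -3   6  25 ]
R3 <- R3 - (1)*R1:  [   0    2   11  -12  -75 ]
R4 <- R4 - (3)*R1:  [   0    2   -9  -16   21 ]
R3 <- R3 - (-2)*R2:  [   0    0    5    0  -25 ]
R4 <- R4 - (-2)*R2:  [   0    0  -15   -4   71 ]
R4 <- R4 - (-3)*R3:  [  0   0   0  -4  -4 ]
Row echelon form:
[ 3  -4   4  -2  |   -3 ]
[ 0  -1  -3   6  |   25 ]
[ 0   0   5   0  |  -25 ]
[ 0   0   0  -4  |   -4 ]
Back-substitution:
w = (-4) / -4 = 1
z = (-25) / 5 = -5
y = (25 - (-3)*(-5) - (6)*(1)) / -1 = -4
x = (-3 - (-4)*(-4) - (4)*(-5) - (-2)*(1)) / 3 = 1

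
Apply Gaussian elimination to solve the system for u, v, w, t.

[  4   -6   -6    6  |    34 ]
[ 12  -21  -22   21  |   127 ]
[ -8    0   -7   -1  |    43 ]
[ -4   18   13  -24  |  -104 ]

Forward elimination on [A|b]:
R2 <- R2 - (3)*R1:  [  0  -3  -4   3  25 ]
R3 <- R3 - (-2)*R1:  [   0  -12  -19   11  111 ]
R4 <- R4 - (-1)*R1:  [   0   12    7  -18  -70 ]
R3 <- R3 - (4)*R2:  [  0   0  -3  -1  11 ]
R4 <- R4 - (-4)*R2:  [  0   0  -9  -6  30 ]
R4 <- R4 - (3)*R3:  [  0   0   0  -3  -3 ]
Row echelon form:
[ 4  -6  -6   6  |  34 ]
[ 0  -3  -4   3  |  25 ]
[ 0   0  -3  -1  |  11 ]
[ 0   0   0  -3  |  -3 ]
Back-substitution:
t = (-3) / -3 = 1
w = (11 - (-1)*(1)) / -3 = -4
v = (25 - (-4)*(-4) - (3)*(1)) / -3 = -2
u = (34 - (-6)*(-2) - (-6)*(-4) - (6)*(1)) / 4 = -2

(-2, -2, -4, 1)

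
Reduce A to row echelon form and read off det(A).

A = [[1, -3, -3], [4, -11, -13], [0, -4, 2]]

det(A) = -2

Forward elimination:
R2 <- R2 - (4)*R1:  [  0   1  -1 ]
R3 <- R3 - (-4)*R2:  [  0   0  -2 ]
Upper-triangular form:
[ 1  -3  -3 ]
[ 0   1  -1 ]
[ 0   0  -2 ]
det(A) = (-1)^0 * (1) * (1) * (-2) = -2  (0 row swaps -> sign +1)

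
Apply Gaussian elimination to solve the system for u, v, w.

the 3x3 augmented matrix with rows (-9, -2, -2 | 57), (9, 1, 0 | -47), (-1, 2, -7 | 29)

Forward elimination on [A|b]:
R2 <- R2 - (-1)*R1:  [  0  -1  -2  10 ]
R3 <- R3 - (1/9)*R1:  [     0   20/9  -61/9   68/3 ]
R3 <- R3 - (-20/9)*R2:  [      0       0  -101/9   404/9 ]
Row echelon form:
[ -9  -2      -2  |     57 ]
[  0  -1      -2  |     10 ]
[  0   0  -101/9  |  404/9 ]
Back-substitution:
w = (404/9) / (-101/9) = -4
v = (10 - (-2)*(-4)) / -1 = -2
u = (57 - (-2)*(-2) - (-2)*(-4)) / -9 = -5

(-5, -2, -4)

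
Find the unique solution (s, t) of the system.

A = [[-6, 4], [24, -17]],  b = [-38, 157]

Forward elimination on [A|b]:
R2 <- R2 - (-4)*R1:  [  0  -1   5 ]
Row echelon form:
[ -6   4  |  -38 ]
[  0  -1  |    5 ]
Back-substitution:
t = (5) / -1 = -5
s = (-38 - (4)*(-5)) / -6 = 3

(3, -5)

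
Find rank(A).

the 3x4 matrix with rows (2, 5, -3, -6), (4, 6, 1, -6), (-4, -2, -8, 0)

Row reduction:
R2 <- R2 - (2)*R1:  [  0  -4   7   6 ]
R3 <- R3 - (-2)*R1:  [   0    8  -14  -12 ]
R3 <- R3 - (-2)*R2:  [ 0  0  0  0 ]
Row echelon form:
[ 2   5  -3  -6 ]
[ 0  -4   7   6 ]
[ 0   0   0   0 ]
Nonzero rows / pivot columns: 2

rank(A) = 2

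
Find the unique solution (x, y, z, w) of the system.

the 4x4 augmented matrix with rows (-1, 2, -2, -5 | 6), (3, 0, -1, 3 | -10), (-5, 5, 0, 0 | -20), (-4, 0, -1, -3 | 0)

(2, -2, 4, -4)

Forward elimination on [A|b]:
R2 <- R2 - (-3)*R1:  [   0    6   -7  -12    8 ]
R3 <- R3 - (5)*R1:  [   0   -5   10   25  -50 ]
R4 <- R4 - (4)*R1:  [   0   -8    7   17  -24 ]
R3 <- R3 - (-5/6)*R2:  [      0       0    25/6      15  -130/3 ]
R4 <- R4 - (-4/3)*R2:  [     0      0   -7/3      1  -40/3 ]
R4 <- R4 - (-14/25)*R3:  [      0       0       0    47/5  -188/5 ]
Row echelon form:
[ -1  2    -2    -5  |       6 ]
[  0  6    -7   -12  |       8 ]
[  0  0  25/6    15  |  -130/3 ]
[  0  0     0  47/5  |  -188/5 ]
Back-substitution:
w = (-188/5) / (47/5) = -4
z = (-130/3 - (15)*(-4)) / (25/6) = 4
y = (8 - (-7)*(4) - (-12)*(-4)) / 6 = -2
x = (6 - (2)*(-2) - (-2)*(4) - (-5)*(-4)) / -1 = 2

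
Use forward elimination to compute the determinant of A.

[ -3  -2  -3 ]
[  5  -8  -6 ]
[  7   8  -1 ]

det(A) = -382

Forward elimination:
R2 <- R2 - (-5/3)*R1:  [     0  -34/3    -11 ]
R3 <- R3 - (-7/3)*R1:  [    0  10/3    -8 ]
R3 <- R3 - (-5/17)*R2:  [       0        0  -191/17 ]
Upper-triangular form:
[ -3     -2       -3 ]
[  0  -34/3      -11 ]
[  0      0  -191/17 ]
det(A) = (-1)^0 * (-3) * (-34/3) * (-191/17) = -382  (0 row swaps -> sign +1)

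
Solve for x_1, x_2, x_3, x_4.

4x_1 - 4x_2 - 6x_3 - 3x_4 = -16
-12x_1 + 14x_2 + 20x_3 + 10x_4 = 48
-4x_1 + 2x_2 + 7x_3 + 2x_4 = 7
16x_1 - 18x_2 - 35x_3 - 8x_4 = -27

Forward elimination on [A|b]:
R2 <- R2 - (-3)*R1:  [ 0  2  2  1  0 ]
R3 <- R3 - (-1)*R1:  [  0  -2   1  -1  -9 ]
R4 <- R4 - (4)*R1:  [   0   -2  -11    4   37 ]
R3 <- R3 - (-1)*R2:  [  0   0   3   0  -9 ]
R4 <- R4 - (-1)*R2:  [  0   0  -9   5  37 ]
R4 <- R4 - (-3)*R3:  [  0   0   0   5  10 ]
Row echelon form:
[ 4  -4  -6  -3  |  -16 ]
[ 0   2   2   1  |    0 ]
[ 0   0   3   0  |   -9 ]
[ 0   0   0   5  |   10 ]
Back-substitution:
x_4 = (10) / 5 = 2
x_3 = (-9) / 3 = -3
x_2 = (0 - (2)*(-3) - (1)*(2)) / 2 = 2
x_1 = (-16 - (-4)*(2) - (-6)*(-3) - (-3)*(2)) / 4 = -5

(-5, 2, -3, 2)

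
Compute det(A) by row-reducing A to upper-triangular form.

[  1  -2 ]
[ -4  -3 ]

Forward elimination:
R2 <- R2 - (-4)*R1:  [   0  -11 ]
Upper-triangular form:
[ 1   -2 ]
[ 0  -11 ]
det(A) = (-1)^0 * (1) * (-11) = -11  (0 row swaps -> sign +1)

det(A) = -11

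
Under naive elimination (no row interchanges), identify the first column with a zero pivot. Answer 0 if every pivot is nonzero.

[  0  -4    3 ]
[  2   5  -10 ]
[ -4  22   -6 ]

first zero-pivot column = 1

Naive forward elimination:
Pivot entry (1,1) is zero but row 2 has 2 in column 1 -> naive elimination stops; a row interchange (e.g. R1 <-> R2) would be required here.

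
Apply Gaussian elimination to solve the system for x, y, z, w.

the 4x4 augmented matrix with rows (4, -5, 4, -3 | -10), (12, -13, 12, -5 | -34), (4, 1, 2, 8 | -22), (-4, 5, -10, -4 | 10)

Forward elimination on [A|b]:
R2 <- R2 - (3)*R1:  [  0   2   0   4  -4 ]
R3 <- R3 - (1)*R1:  [   0    6   -2   11  -12 ]
R4 <- R4 - (-1)*R1:  [  0   0  -6  -7   0 ]
R3 <- R3 - (3)*R2:  [  0   0  -2  -1   0 ]
R4 <- R4 - (3)*R3:  [  0   0   0  -4   0 ]
Row echelon form:
[ 4  -5   4  -3  |  -10 ]
[ 0   2   0   4  |   -4 ]
[ 0   0  -2  -1  |    0 ]
[ 0   0   0  -4  |    0 ]
Back-substitution:
w = (0) / -4 = 0
z = (0 - (-1)*(0)) / -2 = 0
y = (-4 - (4)*(0)) / 2 = -2
x = (-10 - (-5)*(-2) - (4)*(0) - (-3)*(0)) / 4 = -5

(-5, -2, 0, 0)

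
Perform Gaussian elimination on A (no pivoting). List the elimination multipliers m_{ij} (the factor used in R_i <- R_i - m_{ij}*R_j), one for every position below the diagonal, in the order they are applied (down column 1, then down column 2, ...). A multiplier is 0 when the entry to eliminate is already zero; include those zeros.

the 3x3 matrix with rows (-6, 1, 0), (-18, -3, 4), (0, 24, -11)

multipliers: 3, 0, -4

Forward elimination:
R2 <- R2 - (3)*R1:  [  0  -6   4 ]
R3: entry in column 1 is already 0 -> m_{31} = 0 (no row operation needed)
R3 <- R3 - (-4)*R2:  [ 0  0  5 ]
Multipliers (in order of application): m_{21} = 3, m_{31} = 0, m_{32} = -4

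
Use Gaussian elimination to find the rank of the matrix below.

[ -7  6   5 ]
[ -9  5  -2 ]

rank(A) = 2

Row reduction:
R2 <- R2 - (9/7)*R1:  [     0  -19/7  -59/7 ]
Row echelon form:
[ -7      6      5 ]
[  0  -19/7  -59/7 ]
Nonzero rows / pivot columns: 2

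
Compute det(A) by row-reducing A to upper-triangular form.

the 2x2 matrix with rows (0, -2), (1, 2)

Forward elimination:
R1 <-> R2   (pivot in column 1 was zero)
[ 1   2 ]
[ 0  -2 ]
Upper-triangular form:
[ 1   2 ]
[ 0  -2 ]
det(A) = (-1)^1 * (1) * (-2) = 2  (1 row swap -> sign -1)

det(A) = 2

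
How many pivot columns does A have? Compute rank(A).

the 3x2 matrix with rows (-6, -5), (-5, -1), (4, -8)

Row reduction:
R2 <- R2 - (5/6)*R1:  [    0  19/6 ]
R3 <- R3 - (-2/3)*R1:  [     0  -34/3 ]
R3 <- R3 - (-68/19)*R2:  [ 0  0 ]
Row echelon form:
[ -6    -5 ]
[  0  19/6 ]
[  0     0 ]
Nonzero rows / pivot columns: 2

rank(A) = 2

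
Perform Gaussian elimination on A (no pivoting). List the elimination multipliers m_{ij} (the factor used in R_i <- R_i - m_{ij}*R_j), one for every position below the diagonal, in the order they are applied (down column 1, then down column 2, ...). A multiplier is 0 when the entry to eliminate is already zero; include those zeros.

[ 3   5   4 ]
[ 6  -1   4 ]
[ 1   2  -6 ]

multipliers: 2, 1/3, -1/33

Forward elimination:
R2 <- R2 - (2)*R1:  [   0  -11   -4 ]
R3 <- R3 - (1/3)*R1:  [     0    1/3  -22/3 ]
R3 <- R3 - (-1/33)*R2:  [      0       0  -82/11 ]
Multipliers (in order of application): m_{21} = 2, m_{31} = 1/3, m_{32} = -1/33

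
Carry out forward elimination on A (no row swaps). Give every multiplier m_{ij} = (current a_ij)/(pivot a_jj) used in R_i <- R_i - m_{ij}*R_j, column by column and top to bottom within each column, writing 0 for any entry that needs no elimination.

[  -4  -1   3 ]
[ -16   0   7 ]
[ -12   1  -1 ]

Forward elimination:
R2 <- R2 - (4)*R1:  [  0   4  -5 ]
R3 <- R3 - (3)*R1:  [   0    4  -10 ]
R3 <- R3 - (1)*R2:  [  0   0  -5 ]
Multipliers (in order of application): m_{21} = 4, m_{31} = 3, m_{32} = 1

multipliers: 4, 3, 1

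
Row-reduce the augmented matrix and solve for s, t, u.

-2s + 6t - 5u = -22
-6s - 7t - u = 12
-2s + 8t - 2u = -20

(0, -2, 2)

Forward elimination on [A|b]:
R2 <- R2 - (3)*R1:  [   0  -25   14   78 ]
R3 <- R3 - (1)*R1:  [ 0  2  3  2 ]
R3 <- R3 - (-2/25)*R2:  [      0       0  103/25  206/25 ]
Row echelon form:
[ -2    6      -5  |     -22 ]
[  0  -25      14  |      78 ]
[  0    0  103/25  |  206/25 ]
Back-substitution:
u = (206/25) / (103/25) = 2
t = (78 - (14)*(2)) / -25 = -2
s = (-22 - (6)*(-2) - (-5)*(2)) / -2 = 0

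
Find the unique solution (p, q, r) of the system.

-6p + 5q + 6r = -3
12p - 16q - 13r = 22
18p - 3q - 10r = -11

Forward elimination on [A|b]:
R2 <- R2 - (-2)*R1:  [  0  -6  -1  16 ]
R3 <- R3 - (-3)*R1:  [   0   12    8  -20 ]
R3 <- R3 - (-2)*R2:  [  0   0   6  12 ]
Row echelon form:
[ -6   5   6  |  -3 ]
[  0  -6  -1  |  16 ]
[  0   0   6  |  12 ]
Back-substitution:
r = (12) / 6 = 2
q = (16 - (-1)*(2)) / -6 = -3
p = (-3 - (5)*(-3) - (6)*(2)) / -6 = 0

(0, -3, 2)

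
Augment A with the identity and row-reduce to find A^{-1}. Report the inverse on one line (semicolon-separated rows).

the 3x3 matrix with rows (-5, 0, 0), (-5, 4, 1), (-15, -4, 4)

Gauss-Jordan on [A | I]:
R1 <- (1/-5)*R1:  [    1     0     0  |  -1/5     0     0 ]
R2 <- R2 - (-5)*R1:  [  0   4   1  |  -1   1   0 ]
R3 <- R3 - (-15)*R1:  [  0  -4   4  |  -3   0   1 ]
R2 <- (1/4)*R2:  [    0     1   1/4  |  -1/4   1/4     0 ]
R3 <- R3 - (-4)*R2:  [  0   0   5  |  -4   1   1 ]
R3 <- (1/5)*R3:  [    0     0     1  |  -4/5   1/5   1/5 ]
R2 <- R2 - (1/4)*R3:  [     0      1      0  |  -1/20    1/5  -1/20 ]
Right block of [I | A^{-1}] is the inverse:
[  -1/5    0      0 ]
[ -1/20  1/5  -1/20 ]
[  -4/5  1/5    1/5 ]

inverse = [-1/5 0 0; -1/20 1/5 -1/20; -4/5 1/5 1/5]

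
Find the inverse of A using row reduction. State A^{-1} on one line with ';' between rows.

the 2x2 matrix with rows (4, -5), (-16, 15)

inverse = [-3/4 -1/4; -4/5 -1/5]

Gauss-Jordan on [A | I]:
R1 <- (1/4)*R1:  [    1  -5/4  |   1/4     0 ]
R2 <- R2 - (-16)*R1:  [  0  -5  |   4   1 ]
R2 <- (1/-5)*R2:  [    0     1  |  -4/5  -1/5 ]
R1 <- R1 - (-5/4)*R2:  [    1     0  |  -3/4  -1/4 ]
Right block of [I | A^{-1}] is the inverse:
[ -3/4  -1/4 ]
[ -4/5  -1/5 ]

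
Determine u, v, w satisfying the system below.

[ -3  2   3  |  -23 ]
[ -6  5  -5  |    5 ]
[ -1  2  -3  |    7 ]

(0, -4, -5)

Forward elimination on [A|b]:
R2 <- R2 - (2)*R1:  [   0    1  -11   51 ]
R3 <- R3 - (1/3)*R1:  [    0   4/3    -4  44/3 ]
R3 <- R3 - (4/3)*R2:  [      0       0    32/3  -160/3 ]
Row echelon form:
[ -3  2     3  |     -23 ]
[  0  1   -11  |      51 ]
[  0  0  32/3  |  -160/3 ]
Back-substitution:
w = (-160/3) / (32/3) = -5
v = (51 - (-11)*(-5)) / 1 = -4
u = (-23 - (2)*(-4) - (3)*(-5)) / -3 = 0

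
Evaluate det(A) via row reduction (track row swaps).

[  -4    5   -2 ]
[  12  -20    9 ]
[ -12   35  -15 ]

Forward elimination:
R2 <- R2 - (-3)*R1:  [  0  -5   3 ]
R3 <- R3 - (3)*R1:  [  0  20  -9 ]
R3 <- R3 - (-4)*R2:  [ 0  0  3 ]
Upper-triangular form:
[ -4   5  -2 ]
[  0  -5   3 ]
[  0   0   3 ]
det(A) = (-1)^0 * (-4) * (-5) * (3) = 60  (0 row swaps -> sign +1)

det(A) = 60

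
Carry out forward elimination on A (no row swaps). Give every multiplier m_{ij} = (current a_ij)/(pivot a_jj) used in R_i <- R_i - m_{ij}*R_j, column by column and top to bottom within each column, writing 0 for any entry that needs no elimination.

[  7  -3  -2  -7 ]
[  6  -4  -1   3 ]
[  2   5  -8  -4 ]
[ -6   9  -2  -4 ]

Forward elimination:
R2 <- R2 - (6/7)*R1:  [     0  -10/7    5/7      9 ]
R3 <- R3 - (2/7)*R1:  [     0   41/7  -52/7     -2 ]
R4 <- R4 - (-6/7)*R1:  [     0   45/7  -26/7    -10 ]
R3 <- R3 - (-41/10)*R2:  [      0       0    -9/2  349/10 ]
R4 <- R4 - (-9/2)*R2:  [    0     0  -1/2  61/2 ]
R4 <- R4 - (1/9)*R3:  [       0        0        0  1198/45 ]
Multipliers (in order of application): m_{21} = 6/7, m_{31} = 2/7, m_{41} = -6/7, m_{32} = -41/10, m_{42} = -9/2, m_{43} = 1/9

multipliers: 6/7, 2/7, -6/7, -41/10, -9/2, 1/9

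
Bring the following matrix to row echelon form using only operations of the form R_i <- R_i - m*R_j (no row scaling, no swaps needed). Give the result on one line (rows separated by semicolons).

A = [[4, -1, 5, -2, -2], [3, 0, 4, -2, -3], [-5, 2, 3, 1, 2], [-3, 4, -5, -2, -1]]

REF = [4 -1 5 -2 -2; 0 3/4 1/4 -1/2 -3/2; 0 0 9 -1 1; 0 0 0 -43/27 115/27]

Forward elimination:
R2 <- R2 - (3/4)*R1:  [    0   3/4   1/4  -1/2  -3/2 ]
R3 <- R3 - (-5/4)*R1:  [    0   3/4  37/4  -3/2  -1/2 ]
R4 <- R4 - (-3/4)*R1:  [    0  13/4  -5/4  -7/2  -5/2 ]
R3 <- R3 - (1)*R2:  [  0   0   9  -1   1 ]
R4 <- R4 - (13/3)*R2:  [    0     0  -7/3  -4/3     4 ]
R4 <- R4 - (-7/27)*R3:  [      0       0       0  -43/27  115/27 ]
Row echelon form:
[ 4   -1    5      -2      -2 ]
[ 0  3/4  1/4    -1/2    -3/2 ]
[ 0    0    9      -1       1 ]
[ 0    0    0  -43/27  115/27 ]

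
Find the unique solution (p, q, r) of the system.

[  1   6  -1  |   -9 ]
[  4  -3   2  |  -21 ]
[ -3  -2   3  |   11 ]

(-5, -1, -2)

Forward elimination on [A|b]:
R2 <- R2 - (4)*R1:  [   0  -27    6   15 ]
R3 <- R3 - (-3)*R1:  [   0   16    0  -16 ]
R3 <- R3 - (-16/27)*R2:  [     0      0   32/9  -64/9 ]
Row echelon form:
[ 1    6    -1  |     -9 ]
[ 0  -27     6  |     15 ]
[ 0    0  32/9  |  -64/9 ]
Back-substitution:
r = (-64/9) / (32/9) = -2
q = (15 - (6)*(-2)) / -27 = -1
p = (-9 - (6)*(-1) - (-1)*(-2)) / 1 = -5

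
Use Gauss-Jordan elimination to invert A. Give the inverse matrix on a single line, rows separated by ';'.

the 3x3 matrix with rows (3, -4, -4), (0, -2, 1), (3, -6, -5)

Gauss-Jordan on [A | I]:
R1 <- (1/3)*R1:  [    1  -4/3  -4/3  |   1/3     0     0 ]
R3 <- R3 - (3)*R1:  [  0  -2  -1  |  -1   0   1 ]
R2 <- (1/-2)*R2:  [    0     1  -1/2  |     0  -1/2     0 ]
R1 <- R1 - (-4/3)*R2:  [    1     0    -2  |   1/3  -2/3     0 ]
R3 <- R3 - (-2)*R2:  [  0   0  -2  |  -1  -1   1 ]
R3 <- (1/-2)*R3:  [    0     0     1  |   1/2   1/2  -1/2 ]
R1 <- R1 - (-2)*R3:  [   1    0    0  |  4/3  1/3   -1 ]
R2 <- R2 - (-1/2)*R3:  [    0     1     0  |   1/4  -1/4  -1/4 ]
Right block of [I | A^{-1}] is the inverse:
[ 4/3   1/3    -1 ]
[ 1/4  -1/4  -1/4 ]
[ 1/2   1/2  -1/2 ]

inverse = [4/3 1/3 -1; 1/4 -1/4 -1/4; 1/2 1/2 -1/2]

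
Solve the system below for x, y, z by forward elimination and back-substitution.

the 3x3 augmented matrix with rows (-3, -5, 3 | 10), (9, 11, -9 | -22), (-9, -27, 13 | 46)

(-2, -2, -2)

Forward elimination on [A|b]:
R2 <- R2 - (-3)*R1:  [  0  -4   0   8 ]
R3 <- R3 - (3)*R1:  [   0  -12    4   16 ]
R3 <- R3 - (3)*R2:  [  0   0   4  -8 ]
Row echelon form:
[ -3  -5  3  |  10 ]
[  0  -4  0  |   8 ]
[  0   0  4  |  -8 ]
Back-substitution:
z = (-8) / 4 = -2
y = (8) / -4 = -2
x = (10 - (-5)*(-2) - (3)*(-2)) / -3 = -2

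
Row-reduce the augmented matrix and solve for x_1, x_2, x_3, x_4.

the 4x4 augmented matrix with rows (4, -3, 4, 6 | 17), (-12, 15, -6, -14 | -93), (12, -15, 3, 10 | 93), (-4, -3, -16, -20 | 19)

(0, -5, -4, 3)

Forward elimination on [A|b]:
R2 <- R2 - (-3)*R1:  [   0    6    6    4  -42 ]
R3 <- R3 - (3)*R1:  [  0  -6  -9  -8  42 ]
R4 <- R4 - (-1)*R1:  [   0   -6  -12  -14   36 ]
R3 <- R3 - (-1)*R2:  [  0   0  -3  -4   0 ]
R4 <- R4 - (-1)*R2:  [   0    0   -6  -10   -6 ]
R4 <- R4 - (2)*R3:  [  0   0   0  -2  -6 ]
Row echelon form:
[ 4  -3   4   6  |   17 ]
[ 0   6   6   4  |  -42 ]
[ 0   0  -3  -4  |    0 ]
[ 0   0   0  -2  |   -6 ]
Back-substitution:
x_4 = (-6) / -2 = 3
x_3 = (0 - (-4)*(3)) / -3 = -4
x_2 = (-42 - (6)*(-4) - (4)*(3)) / 6 = -5
x_1 = (17 - (-3)*(-5) - (4)*(-4) - (6)*(3)) / 4 = 0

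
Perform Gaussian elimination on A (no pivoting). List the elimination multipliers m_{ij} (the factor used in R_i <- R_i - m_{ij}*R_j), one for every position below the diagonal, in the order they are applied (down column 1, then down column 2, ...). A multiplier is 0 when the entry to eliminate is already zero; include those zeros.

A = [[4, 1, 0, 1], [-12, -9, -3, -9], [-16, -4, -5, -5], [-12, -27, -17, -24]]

multipliers: -3, -4, -3, 0, 4, 1

Forward elimination:
R2 <- R2 - (-3)*R1:  [  0  -6  -3  -6 ]
R3 <- R3 - (-4)*R1:  [  0   0  -5  -1 ]
R4 <- R4 - (-3)*R1:  [   0  -24  -17  -21 ]
R3: entry in column 2 is already 0 -> m_{32} = 0 (no row operation needed)
R4 <- R4 - (4)*R2:  [  0   0  -5   3 ]
R4 <- R4 - (1)*R3:  [ 0  0  0  4 ]
Multipliers (in order of application): m_{21} = -3, m_{31} = -4, m_{41} = -3, m_{32} = 0, m_{42} = 4, m_{43} = 1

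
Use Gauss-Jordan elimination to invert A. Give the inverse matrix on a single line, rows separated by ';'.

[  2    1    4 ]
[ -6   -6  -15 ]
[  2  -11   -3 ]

Gauss-Jordan on [A | I]:
R1 <- (1/2)*R1:  [   1  1/2    2  |  1/2    0    0 ]
R2 <- R2 - (-6)*R1:  [  0  -3  -3  |   3   1   0 ]
R3 <- R3 - (2)*R1:  [   0  -12   -7  |   -1    0    1 ]
R2 <- (1/-3)*R2:  [    0     1     1  |    -1  -1/3     0 ]
R1 <- R1 - (1/2)*R2:  [   1    0  3/2  |    1  1/6    0 ]
R3 <- R3 - (-12)*R2:  [   0    0    5  |  -13   -4    1 ]
R3 <- (1/5)*R3:  [     0      0      1  |  -13/5   -4/5    1/5 ]
R1 <- R1 - (3/2)*R3:  [     1      0      0  |  49/10  41/30  -3/10 ]
R2 <- R2 - (1)*R3:  [    0     1     0  |   8/5  7/15  -1/5 ]
Right block of [I | A^{-1}] is the inverse:
[ 49/10  41/30  -3/10 ]
[   8/5   7/15   -1/5 ]
[ -13/5   -4/5    1/5 ]

inverse = [49/10 41/30 -3/10; 8/5 7/15 -1/5; -13/5 -4/5 1/5]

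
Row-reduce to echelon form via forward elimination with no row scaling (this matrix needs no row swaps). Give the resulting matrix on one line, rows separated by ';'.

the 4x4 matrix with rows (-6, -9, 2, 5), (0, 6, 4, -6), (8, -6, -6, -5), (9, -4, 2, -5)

Forward elimination:
R3 <- R3 - (-4/3)*R1:  [     0    -18  -10/3    5/3 ]
R4 <- R4 - (-3/2)*R1:  [     0  -35/2      5    5/2 ]
R3 <- R3 - (-3)*R2:  [     0      0   26/3  -49/3 ]
R4 <- R4 - (-35/12)*R2:  [    0     0  50/3   -15 ]
R4 <- R4 - (25/13)*R3:  [      0       0       0  640/39 ]
Row echelon form:
[ -6  -9     2       5 ]
[  0   6     4      -6 ]
[  0   0  26/3   -49/3 ]
[  0   0     0  640/39 ]

REF = [-6 -9 2 5; 0 6 4 -6; 0 0 26/3 -49/3; 0 0 0 640/39]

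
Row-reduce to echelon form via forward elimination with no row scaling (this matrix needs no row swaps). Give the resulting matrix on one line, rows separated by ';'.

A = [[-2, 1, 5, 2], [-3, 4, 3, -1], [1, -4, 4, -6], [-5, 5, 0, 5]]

Forward elimination:
R2 <- R2 - (3/2)*R1:  [    0   5/2  -9/2    -4 ]
R3 <- R3 - (-1/2)*R1:  [    0  -7/2  13/2    -5 ]
R4 <- R4 - (5/2)*R1:  [     0    5/2  -25/2      0 ]
R3 <- R3 - (-7/5)*R2:  [     0      0    1/5  -53/5 ]
R4 <- R4 - (1)*R2:  [  0   0  -8   4 ]
R4 <- R4 - (-40)*R3:  [    0     0     0  -420 ]
Row echelon form:
[ -2    1     5      2 ]
[  0  5/2  -9/2     -4 ]
[  0    0   1/5  -53/5 ]
[  0    0     0   -420 ]

REF = [-2 1 5 2; 0 5/2 -9/2 -4; 0 0 1/5 -53/5; 0 0 0 -420]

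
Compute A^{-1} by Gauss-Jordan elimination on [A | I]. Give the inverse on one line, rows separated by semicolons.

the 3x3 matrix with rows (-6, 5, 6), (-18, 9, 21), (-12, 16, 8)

inverse = [22/3 -14/9 -17/12; 3 -2/3 -1/2; 5 -1 -1]

Gauss-Jordan on [A | I]:
R1 <- (1/-6)*R1:  [    1  -5/6    -1  |  -1/6     0     0 ]
R2 <- R2 - (-18)*R1:  [  0  -6   3  |  -3   1   0 ]
R3 <- R3 - (-12)*R1:  [  0   6  -4  |  -2   0   1 ]
R2 <- (1/-6)*R2:  [    0     1  -1/2  |   1/2  -1/6     0 ]
R1 <- R1 - (-5/6)*R2:  [      1       0  -17/12  |     1/4   -5/36       0 ]
R3 <- R3 - (6)*R2:  [  0   0  -1  |  -5   1   1 ]
R3 <- (1/-1)*R3:  [  0   0   1  |   5  -1  -1 ]
R1 <- R1 - (-17/12)*R3:  [      1       0       0  |    22/3   -14/9  -17/12 ]
R2 <- R2 - (-1/2)*R3:  [    0     1     0  |     3  -2/3  -1/2 ]
Right block of [I | A^{-1}] is the inverse:
[ 22/3  -14/9  -17/12 ]
[    3   -2/3    -1/2 ]
[    5     -1      -1 ]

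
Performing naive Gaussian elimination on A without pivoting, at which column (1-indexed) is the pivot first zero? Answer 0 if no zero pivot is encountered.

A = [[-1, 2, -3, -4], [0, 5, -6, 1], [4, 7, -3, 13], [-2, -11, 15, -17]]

Naive forward elimination:
R3 <- R3 - (-4)*R1:  [   0   15  -15   -3 ]
R4 <- R4 - (2)*R1:  [   0  -15   21   -9 ]
R3 <- R3 - (3)*R2:  [  0   0   3  -6 ]
R4 <- R4 - (-3)*R2:  [  0   0   3  -6 ]
R4 <- R4 - (1)*R3:  [ 0  0  0  0 ]
Matrix at this point:
[ -1  2  -3  -4 ]
[  0  5  -6   1 ]
[  0  0   3  -6 ]
[  0  0   0   0 ]
Pivot entry (4,4) in the last row is zero and there are no rows below to swap with -> zero pivot in column 4 (A is singular).

first zero-pivot column = 4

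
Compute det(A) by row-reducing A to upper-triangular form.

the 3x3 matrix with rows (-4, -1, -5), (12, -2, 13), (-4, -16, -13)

det(A) = -40

Forward elimination:
R2 <- R2 - (-3)*R1:  [  0  -5  -2 ]
R3 <- R3 - (1)*R1:  [   0  -15   -8 ]
R3 <- R3 - (3)*R2:  [  0   0  -2 ]
Upper-triangular form:
[ -4  -1  -5 ]
[  0  -5  -2 ]
[  0   0  -2 ]
det(A) = (-1)^0 * (-4) * (-5) * (-2) = -40  (0 row swaps -> sign +1)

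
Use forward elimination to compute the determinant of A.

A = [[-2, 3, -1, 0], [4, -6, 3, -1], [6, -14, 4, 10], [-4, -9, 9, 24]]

det(A) = -20

Forward elimination:
R2 <- R2 - (-2)*R1:  [  0   0   1  -1 ]
R3 <- R3 - (-3)*R1:  [  0  -5   1  10 ]
R4 <- R4 - (2)*R1:  [   0  -15   11   24 ]
R2 <-> R3   (pivot in column 2 was zero)
[ -2    3  -1   0 ]
[  0   -5   1  10 ]
[  0    0   1  -1 ]
[  0  -15  11  24 ]
R4 <- R4 - (3)*R2:  [  0   0   8  -6 ]
R4 <- R4 - (8)*R3:  [ 0  0  0  2 ]
Upper-triangular form:
[ -2   3  -1   0 ]
[  0  -5   1  10 ]
[  0   0   1  -1 ]
[  0   0   0   2 ]
det(A) = (-1)^1 * (-2) * (-5) * (1) * (2) = -20  (1 row swap -> sign -1)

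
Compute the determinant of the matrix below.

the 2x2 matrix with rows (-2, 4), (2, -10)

det(A) = 12

Forward elimination:
R2 <- R2 - (-1)*R1:  [  0  -6 ]
Upper-triangular form:
[ -2   4 ]
[  0  -6 ]
det(A) = (-1)^0 * (-2) * (-6) = 12  (0 row swaps -> sign +1)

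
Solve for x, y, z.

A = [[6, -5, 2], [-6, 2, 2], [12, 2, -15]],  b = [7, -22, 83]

Forward elimination on [A|b]:
R2 <- R2 - (-1)*R1:  [   0   -3    4  -15 ]
R3 <- R3 - (2)*R1:  [   0   12  -19   69 ]
R3 <- R3 - (-4)*R2:  [  0   0  -3   9 ]
Row echelon form:
[ 6  -5   2  |    7 ]
[ 0  -3   4  |  -15 ]
[ 0   0  -3  |    9 ]
Back-substitution:
z = (9) / -3 = -3
y = (-15 - (4)*(-3)) / -3 = 1
x = (7 - (-5)*(1) - (2)*(-3)) / 6 = 3

(3, 1, -3)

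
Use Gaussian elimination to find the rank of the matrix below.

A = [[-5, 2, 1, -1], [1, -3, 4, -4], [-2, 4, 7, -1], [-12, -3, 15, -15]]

rank(A) = 3

Row reduction:
R2 <- R2 - (-1/5)*R1:  [     0  -13/5   21/5  -21/5 ]
R3 <- R3 - (2/5)*R1:  [    0  16/5  33/5  -3/5 ]
R4 <- R4 - (12/5)*R1:  [     0  -39/5   63/5  -63/5 ]
R3 <- R3 - (-16/13)*R2:  [      0       0  153/13  -75/13 ]
R4 <- R4 - (3)*R2:  [ 0  0  0  0 ]
Row echelon form:
[ -5      2       1      -1 ]
[  0  -13/5    21/5   -21/5 ]
[  0      0  153/13  -75/13 ]
[  0      0       0       0 ]
Nonzero rows / pivot columns: 3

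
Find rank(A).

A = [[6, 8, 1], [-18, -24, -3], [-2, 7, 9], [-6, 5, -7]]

rank(A) = 3

Row reduction:
R2 <- R2 - (-3)*R1:  [ 0  0  0 ]
R3 <- R3 - (-1/3)*R1:  [    0  29/3  28/3 ]
R4 <- R4 - (-1)*R1:  [  0  13  -6 ]
R2 <-> R3   (pivot in column 2 was zero)
[ 6     8     1 ]
[ 0  29/3  28/3 ]
[ 0     0     0 ]
[ 0    13    -6 ]
R4 <- R4 - (39/29)*R2:  [       0        0  -538/29 ]
R3 <-> R4   (pivot in column 3 was zero)
[ 6     8        1 ]
[ 0  29/3     28/3 ]
[ 0     0  -538/29 ]
[ 0     0        0 ]
Row echelon form:
[ 6     8        1 ]
[ 0  29/3     28/3 ]
[ 0     0  -538/29 ]
[ 0     0        0 ]
Nonzero rows / pivot columns: 3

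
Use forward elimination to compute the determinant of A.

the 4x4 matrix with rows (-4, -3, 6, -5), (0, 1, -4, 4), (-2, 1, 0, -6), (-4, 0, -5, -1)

det(A) = 170

Forward elimination:
R3 <- R3 - (1/2)*R1:  [    0   5/2    -3  -7/2 ]
R4 <- R4 - (1)*R1:  [   0    3  -11    4 ]
R3 <- R3 - (5/2)*R2:  [     0      0      7  -27/2 ]
R4 <- R4 - (3)*R2:  [  0   0   1  -8 ]
R4 <- R4 - (1/7)*R3:  [      0       0       0  -85/14 ]
Upper-triangular form:
[ -4  -3   6      -5 ]
[  0   1  -4       4 ]
[  0   0   7   -27/2 ]
[  0   0   0  -85/14 ]
det(A) = (-1)^0 * (-4) * (1) * (7) * (-85/14) = 170  (0 row swaps -> sign +1)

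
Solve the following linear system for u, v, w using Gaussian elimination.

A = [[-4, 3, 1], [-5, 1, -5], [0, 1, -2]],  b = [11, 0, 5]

Forward elimination on [A|b]:
R2 <- R2 - (5/4)*R1:  [     0  -11/4  -25/4  -55/4 ]
R3 <- R3 - (-4/11)*R2:  [      0       0  -47/11       0 ]
Row echelon form:
[ -4      3       1  |     11 ]
[  0  -11/4   -25/4  |  -55/4 ]
[  0      0  -47/11  |      0 ]
Back-substitution:
w = (0) / (-47/11) = 0
v = (-55/4 - (-25/4)*(0)) / (-11/4) = 5
u = (11 - (3)*(5) - (1)*(0)) / -4 = 1

(1, 5, 0)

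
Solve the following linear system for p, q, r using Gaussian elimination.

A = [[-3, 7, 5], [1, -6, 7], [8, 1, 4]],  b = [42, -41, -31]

(-4, 5, -1)

Forward elimination on [A|b]:
R2 <- R2 - (-1/3)*R1:  [     0  -11/3   26/3    -27 ]
R3 <- R3 - (-8/3)*R1:  [    0  59/3  52/3    81 ]
R3 <- R3 - (-59/11)*R2:  [       0        0   702/11  -702/11 ]
Row echelon form:
[ -3      7       5  |       42 ]
[  0  -11/3    26/3  |      -27 ]
[  0      0  702/11  |  -702/11 ]
Back-substitution:
r = (-702/11) / (702/11) = -1
q = (-27 - (26/3)*(-1)) / (-11/3) = 5
p = (42 - (7)*(5) - (5)*(-1)) / -3 = -4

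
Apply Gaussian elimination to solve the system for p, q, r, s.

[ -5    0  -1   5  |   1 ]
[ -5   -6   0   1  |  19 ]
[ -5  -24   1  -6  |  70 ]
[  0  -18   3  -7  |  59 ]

(0, -3, 4, 1)

Forward elimination on [A|b]:
R2 <- R2 - (1)*R1:  [  0  -6   1  -4  18 ]
R3 <- R3 - (1)*R1:  [   0  -24    2  -11   69 ]
R3 <- R3 - (4)*R2:  [  0   0  -2   5  -3 ]
R4 <- R4 - (3)*R2:  [ 0  0  0  5  5 ]
Row echelon form:
[ -5   0  -1   5  |   1 ]
[  0  -6   1  -4  |  18 ]
[  0   0  -2   5  |  -3 ]
[  0   0   0   5  |   5 ]
Back-substitution:
s = (5) / 5 = 1
r = (-3 - (5)*(1)) / -2 = 4
q = (18 - (1)*(4) - (-4)*(1)) / -6 = -3
p = (1 - (-1)*(4) - (5)*(1)) / -5 = 0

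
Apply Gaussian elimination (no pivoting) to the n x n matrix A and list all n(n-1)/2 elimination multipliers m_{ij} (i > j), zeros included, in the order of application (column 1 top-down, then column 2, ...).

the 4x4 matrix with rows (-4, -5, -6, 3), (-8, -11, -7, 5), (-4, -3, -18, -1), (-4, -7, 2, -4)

Forward elimination:
R2 <- R2 - (2)*R1:  [  0  -1   5  -1 ]
R3 <- R3 - (1)*R1:  [   0    2  -12   -4 ]
R4 <- R4 - (1)*R1:  [  0  -2   8  -7 ]
R3 <- R3 - (-2)*R2:  [  0   0  -2  -6 ]
R4 <- R4 - (2)*R2:  [  0   0  -2  -5 ]
R4 <- R4 - (1)*R3:  [ 0  0  0  1 ]
Multipliers (in order of application): m_{21} = 2, m_{31} = 1, m_{41} = 1, m_{32} = -2, m_{42} = 2, m_{43} = 1

multipliers: 2, 1, 1, -2, 2, 1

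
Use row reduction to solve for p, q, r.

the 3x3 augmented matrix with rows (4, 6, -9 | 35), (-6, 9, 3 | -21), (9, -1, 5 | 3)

(2, 0, -3)

Forward elimination on [A|b]:
R2 <- R2 - (-3/2)*R1:  [     0     18  -21/2   63/2 ]
R3 <- R3 - (9/4)*R1:  [      0   -29/2   101/4  -303/4 ]
R3 <- R3 - (-29/36)*R2:  [      0       0  403/24  -403/8 ]
Row echelon form:
[ 4   6      -9  |      35 ]
[ 0  18   -21/2  |    63/2 ]
[ 0   0  403/24  |  -403/8 ]
Back-substitution:
r = (-403/8) / (403/24) = -3
q = (63/2 - (-21/2)*(-3)) / 18 = 0
p = (35 - (6)*(0) - (-9)*(-3)) / 4 = 2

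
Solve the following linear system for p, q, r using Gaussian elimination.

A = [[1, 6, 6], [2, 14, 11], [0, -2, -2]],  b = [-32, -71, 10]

Forward elimination on [A|b]:
R2 <- R2 - (2)*R1:  [  0   2  -1  -7 ]
R3 <- R3 - (-1)*R2:  [  0   0  -3   3 ]
Row echelon form:
[ 1  6   6  |  -32 ]
[ 0  2  -1  |   -7 ]
[ 0  0  -3  |    3 ]
Back-substitution:
r = (3) / -3 = -1
q = (-7 - (-1)*(-1)) / 2 = -4
p = (-32 - (6)*(-4) - (6)*(-1)) / 1 = -2

(-2, -4, -1)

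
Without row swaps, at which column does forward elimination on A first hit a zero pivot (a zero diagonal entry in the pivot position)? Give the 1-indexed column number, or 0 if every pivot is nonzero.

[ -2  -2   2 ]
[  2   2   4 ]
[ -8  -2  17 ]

first zero-pivot column = 2

Naive forward elimination:
R2 <- R2 - (-1)*R1:  [ 0  0  6 ]
R3 <- R3 - (4)*R1:  [ 0  6  9 ]
Matrix at this point:
[ -2  -2  2 ]
[  0   0  6 ]
[  0   6  9 ]
Pivot entry (2,2) is zero but row 3 has 6 in column 2 -> naive elimination stops; a row interchange (e.g. R2 <-> R3) would be required here.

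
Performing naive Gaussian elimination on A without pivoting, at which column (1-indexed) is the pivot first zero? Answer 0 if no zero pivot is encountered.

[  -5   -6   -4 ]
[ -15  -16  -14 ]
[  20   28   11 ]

first zero-pivot column = 0

Naive forward elimination:
R2 <- R2 - (3)*R1:  [  0   2  -2 ]
R3 <- R3 - (-4)*R1:  [  0   4  -5 ]
R3 <- R3 - (2)*R2:  [  0   0  -1 ]
All pivots nonzero; naive elimination completes without hitting a zero pivot.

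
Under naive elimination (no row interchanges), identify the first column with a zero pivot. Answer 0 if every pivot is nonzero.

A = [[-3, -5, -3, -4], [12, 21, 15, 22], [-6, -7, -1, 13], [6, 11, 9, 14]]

first zero-pivot column = 4

Naive forward elimination:
R2 <- R2 - (-4)*R1:  [ 0  1  3  6 ]
R3 <- R3 - (2)*R1:  [  0   3   5  21 ]
R4 <- R4 - (-2)*R1:  [ 0  1  3  6 ]
R3 <- R3 - (3)*R2:  [  0   0  -4   3 ]
R4 <- R4 - (1)*R2:  [ 0  0  0  0 ]
Matrix at this point:
[ -3  -5  -3  -4 ]
[  0   1   3   6 ]
[  0   0  -4   3 ]
[  0   0   0   0 ]
Pivot entry (4,4) in the last row is zero and there are no rows below to swap with -> zero pivot in column 4 (A is singular).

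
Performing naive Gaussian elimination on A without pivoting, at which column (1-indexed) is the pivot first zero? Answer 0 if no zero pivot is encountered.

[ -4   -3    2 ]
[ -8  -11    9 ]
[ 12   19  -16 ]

first zero-pivot column = 3

Naive forward elimination:
R2 <- R2 - (2)*R1:  [  0  -5   5 ]
R3 <- R3 - (-3)*R1:  [   0   10  -10 ]
R3 <- R3 - (-2)*R2:  [ 0  0  0 ]
Matrix at this point:
[ -4  -3  2 ]
[  0  -5  5 ]
[  0   0  0 ]
Pivot entry (3,3) in the last row is zero and there are no rows below to swap with -> zero pivot in column 3 (A is singular).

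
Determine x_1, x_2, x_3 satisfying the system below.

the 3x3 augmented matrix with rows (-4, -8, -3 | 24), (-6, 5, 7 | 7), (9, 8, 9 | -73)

(-5, 1, -4)

Forward elimination on [A|b]:
R2 <- R2 - (3/2)*R1:  [    0    17  23/2   -29 ]
R3 <- R3 - (-9/4)*R1:  [   0  -10  9/4  -19 ]
R3 <- R3 - (-10/17)*R2:  [       0        0   613/68  -613/17 ]
Row echelon form:
[ -4  -8      -3  |       24 ]
[  0  17    23/2  |      -29 ]
[  0   0  613/68  |  -613/17 ]
Back-substitution:
x_3 = (-613/17) / (613/68) = -4
x_2 = (-29 - (23/2)*(-4)) / 17 = 1
x_1 = (24 - (-8)*(1) - (-3)*(-4)) / -4 = -5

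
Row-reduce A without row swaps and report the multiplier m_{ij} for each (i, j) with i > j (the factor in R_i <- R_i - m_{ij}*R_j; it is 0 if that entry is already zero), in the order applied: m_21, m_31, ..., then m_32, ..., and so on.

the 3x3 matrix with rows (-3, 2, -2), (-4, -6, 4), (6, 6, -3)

Forward elimination:
R2 <- R2 - (4/3)*R1:  [     0  -26/3   20/3 ]
R3 <- R3 - (-2)*R1:  [  0  10  -7 ]
R3 <- R3 - (-15/13)*R2:  [    0     0  9/13 ]
Multipliers (in order of application): m_{21} = 4/3, m_{31} = -2, m_{32} = -15/13

multipliers: 4/3, -2, -15/13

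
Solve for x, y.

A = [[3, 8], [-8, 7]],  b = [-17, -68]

(5, -4)

Forward elimination on [A|b]:
R2 <- R2 - (-8/3)*R1:  [      0    85/3  -340/3 ]
Row echelon form:
[ 3     8  |     -17 ]
[ 0  85/3  |  -340/3 ]
Back-substitution:
y = (-340/3) / (85/3) = -4
x = (-17 - (8)*(-4)) / 3 = 5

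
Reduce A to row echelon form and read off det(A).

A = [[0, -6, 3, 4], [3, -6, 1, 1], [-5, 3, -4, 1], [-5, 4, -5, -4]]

det(A) = 437

Forward elimination:
R1 <-> R2   (pivot in column 1 was zero)
[  3  -6   1   1 ]
[  0  -6   3   4 ]
[ -5   3  -4   1 ]
[ -5   4  -5  -4 ]
R3 <- R3 - (-5/3)*R1:  [    0    -7  -7/3   8/3 ]
R4 <- R4 - (-5/3)*R1:  [     0     -6  -10/3   -7/3 ]
R3 <- R3 - (7/6)*R2:  [     0      0  -35/6     -2 ]
R4 <- R4 - (1)*R2:  [     0      0  -19/3  -19/3 ]
R4 <- R4 - (38/35)*R3:  [        0         0         0  -437/105 ]
Upper-triangular form:
[ 3  -6      1         1 ]
[ 0  -6      3         4 ]
[ 0   0  -35/6        -2 ]
[ 0   0      0  -437/105 ]
det(A) = (-1)^1 * (3) * (-6) * (-35/6) * (-437/105) = 437  (1 row swap -> sign -1)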